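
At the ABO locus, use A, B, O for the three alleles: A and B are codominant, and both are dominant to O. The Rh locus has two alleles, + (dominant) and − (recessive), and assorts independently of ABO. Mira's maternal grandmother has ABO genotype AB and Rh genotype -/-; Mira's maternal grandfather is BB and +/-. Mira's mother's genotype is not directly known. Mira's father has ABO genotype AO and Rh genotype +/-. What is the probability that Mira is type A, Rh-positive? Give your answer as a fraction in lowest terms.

5/32

Mira's mother's ABO genotype from AB × BB: 1/2 AB, 1/2 BB.
Crossing each possibility with the father AO and summing P(type A): 1/2·1/2 + 1/2·0 = 1/4.
Similarly for Rh via the mother's Rh distribution: P(Rh+) = 5/8.
Independent loci: 1/4 × 5/8 = 5/32.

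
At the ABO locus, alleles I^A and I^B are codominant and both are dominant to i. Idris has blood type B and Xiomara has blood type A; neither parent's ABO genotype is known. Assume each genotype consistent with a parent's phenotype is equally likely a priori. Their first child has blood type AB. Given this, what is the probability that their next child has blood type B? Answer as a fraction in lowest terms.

Possible genotypes: Idris ∈ {I^B I^B, I^B i}; Xiomara ∈ {I^A I^A, I^A i}.
Weight each parental genotype pair by prior × P(type-AB child):
  I^B I^B × I^A I^A: posterior weight 4/9; P(next child type B) = 0.
  I^B I^B × I^A i: posterior weight 2/9; P(next child type B) = 1/2.
  I^B i × I^A I^A: posterior weight 2/9; P(next child type B) = 0.
  I^B i × I^A i: posterior weight 1/9; P(next child type B) = 1/4.
Weighted sum = 5/36.

5/36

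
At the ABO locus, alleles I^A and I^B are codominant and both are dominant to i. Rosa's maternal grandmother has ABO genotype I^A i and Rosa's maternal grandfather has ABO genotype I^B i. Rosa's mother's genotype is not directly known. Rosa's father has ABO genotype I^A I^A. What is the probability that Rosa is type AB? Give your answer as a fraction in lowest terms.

Rosa's mother's ABO genotype from I^A i × I^B i: 1/4 I^A I^B, 1/4 I^A i, 1/4 I^B i, 1/4 i i.
Crossing each possibility with the father I^A I^A and summing P(type AB): 1/4·1/2 + 1/4·0 + 1/4·1/2 + 1/4·0 = 1/4.

1/4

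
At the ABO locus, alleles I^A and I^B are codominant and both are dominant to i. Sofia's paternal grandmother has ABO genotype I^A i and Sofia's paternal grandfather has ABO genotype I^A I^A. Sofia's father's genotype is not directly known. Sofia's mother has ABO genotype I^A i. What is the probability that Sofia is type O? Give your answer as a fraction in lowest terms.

Sofia's father's ABO genotype from I^A i × I^A I^A: 1/2 I^A I^A, 1/2 I^A i.
Crossing each possibility with the mother I^A i and summing P(type O): 1/2·0 + 1/2·1/4 = 1/8.

1/8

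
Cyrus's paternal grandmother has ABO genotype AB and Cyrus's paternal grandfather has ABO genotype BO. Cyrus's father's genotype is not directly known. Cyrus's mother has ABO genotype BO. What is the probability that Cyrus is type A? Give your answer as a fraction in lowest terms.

Cyrus's father's ABO genotype from AB × BO: 1/4 AB, 1/4 AO, 1/4 BB, 1/4 BO.
Crossing each possibility with the mother BO and summing P(type A): 1/4·1/4 + 1/4·1/4 + 1/4·0 + 1/4·0 = 1/8.

1/8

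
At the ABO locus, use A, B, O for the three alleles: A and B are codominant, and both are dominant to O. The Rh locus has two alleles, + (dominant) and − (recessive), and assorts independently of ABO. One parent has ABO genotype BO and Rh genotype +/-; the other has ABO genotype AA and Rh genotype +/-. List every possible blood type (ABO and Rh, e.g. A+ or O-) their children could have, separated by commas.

Gametes from BO × AA give offspring ABO genotypes AB, AO, i.e. phenotypes A, AB.
Rh cross +/- × +/- → phenotypes Rh+, Rh-.
Combining independently: A+, A-, AB+, AB-.

A+, A-, AB+, AB-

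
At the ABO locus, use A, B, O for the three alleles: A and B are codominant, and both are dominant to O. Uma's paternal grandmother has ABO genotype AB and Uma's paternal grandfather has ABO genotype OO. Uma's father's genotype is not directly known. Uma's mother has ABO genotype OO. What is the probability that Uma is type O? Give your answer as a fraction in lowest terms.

Uma's father's ABO genotype from AB × OO: 1/2 AO, 1/2 BO.
Crossing each possibility with the mother OO and summing P(type O): 1/2·1/2 + 1/2·1/2 = 1/2.

1/2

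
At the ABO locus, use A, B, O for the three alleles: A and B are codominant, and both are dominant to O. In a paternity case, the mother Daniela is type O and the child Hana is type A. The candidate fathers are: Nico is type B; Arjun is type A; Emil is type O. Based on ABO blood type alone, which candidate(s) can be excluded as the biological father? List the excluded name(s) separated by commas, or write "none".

A candidate is excluded only if no genotype consistent with his phenotype could produce a type A child with a type O mother.
Nico (type B): no genotype consistent with that phenotype can produce a type-A child with a type-O mother.
Emil (type O): no genotype consistent with that phenotype can produce a type-A child with a type-O mother.

Nico, Emil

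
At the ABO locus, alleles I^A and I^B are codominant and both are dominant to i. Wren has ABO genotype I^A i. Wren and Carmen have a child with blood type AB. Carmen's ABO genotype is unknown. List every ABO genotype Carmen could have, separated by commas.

I^A I^B, I^B I^B, I^B i

For each candidate genotype of Carmen, check whether crossing it with I^A i can produce every observed child phenotype.
  I^A I^A → possible child types {A} ✗
  I^A I^B → possible child types {A, B, AB} ✓
  I^A i → possible child types {O, A} ✗
  I^B I^B → possible child types {B, AB} ✓
  I^B i → possible child types {O, A, B, AB} ✓
  i i → possible child types {O, A} ✗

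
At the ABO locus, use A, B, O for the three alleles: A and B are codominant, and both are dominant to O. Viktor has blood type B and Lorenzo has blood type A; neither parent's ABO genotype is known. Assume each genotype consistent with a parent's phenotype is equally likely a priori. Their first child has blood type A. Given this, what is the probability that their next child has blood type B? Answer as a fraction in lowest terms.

Possible genotypes: Viktor ∈ {BB, BO}; Lorenzo ∈ {AA, AO}.
Weight each parental genotype pair by prior × P(type-A child):
  BO × AA: posterior weight 2/3; P(next child type B) = 0.
  BO × AO: posterior weight 1/3; P(next child type B) = 1/4.
Weighted sum = 1/12.

1/12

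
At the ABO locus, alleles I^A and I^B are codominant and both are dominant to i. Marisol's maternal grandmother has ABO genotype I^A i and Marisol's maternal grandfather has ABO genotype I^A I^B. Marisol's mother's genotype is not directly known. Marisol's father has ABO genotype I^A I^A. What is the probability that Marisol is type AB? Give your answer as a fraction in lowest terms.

1/4

Marisol's mother's ABO genotype from I^A i × I^A I^B: 1/4 I^A I^A, 1/4 I^A I^B, 1/4 I^A i, 1/4 I^B i.
Crossing each possibility with the father I^A I^A and summing P(type AB): 1/4·0 + 1/4·1/2 + 1/4·0 + 1/4·1/2 = 1/4.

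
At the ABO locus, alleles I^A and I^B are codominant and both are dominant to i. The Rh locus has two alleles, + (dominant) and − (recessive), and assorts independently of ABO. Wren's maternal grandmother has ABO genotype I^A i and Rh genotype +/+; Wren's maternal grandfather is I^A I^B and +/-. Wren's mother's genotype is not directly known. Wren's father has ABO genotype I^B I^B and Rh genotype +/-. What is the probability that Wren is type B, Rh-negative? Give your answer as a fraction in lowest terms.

1/16

Wren's mother's ABO genotype from I^A i × I^A I^B: 1/4 I^A I^A, 1/4 I^A I^B, 1/4 I^A i, 1/4 I^B i.
Crossing each possibility with the father I^B I^B and summing P(type B): 1/4·0 + 1/4·1/2 + 1/4·1/2 + 1/4·1 = 1/2.
Similarly for Rh via the mother's Rh distribution: P(Rh-) = 1/8.
Independent loci: 1/2 × 1/8 = 1/16.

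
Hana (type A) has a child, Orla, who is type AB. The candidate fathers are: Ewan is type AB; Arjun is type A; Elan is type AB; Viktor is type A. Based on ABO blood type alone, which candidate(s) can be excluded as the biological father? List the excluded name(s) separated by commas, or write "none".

Arjun, Viktor

A candidate is excluded only if no genotype consistent with his phenotype could produce a type AB child with a type A mother.
Arjun (type A): no genotype consistent with that phenotype can produce a type-AB child with a type-A mother.
Viktor (type A): no genotype consistent with that phenotype can produce a type-AB child with a type-A mother.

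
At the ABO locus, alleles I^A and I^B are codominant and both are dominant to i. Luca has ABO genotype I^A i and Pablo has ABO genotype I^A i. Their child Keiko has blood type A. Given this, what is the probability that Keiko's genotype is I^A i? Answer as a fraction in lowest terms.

Cross I^A i × I^A i → 1/4 I^A I^A, 1/2 I^A i, 1/4 i i.
Type-A genotypes among offspring: I^A I^A (1/4), I^A i (1/2); total 3/4.
P(I^A i | type A) = (1/2) / (3/4) = 2/3.

2/3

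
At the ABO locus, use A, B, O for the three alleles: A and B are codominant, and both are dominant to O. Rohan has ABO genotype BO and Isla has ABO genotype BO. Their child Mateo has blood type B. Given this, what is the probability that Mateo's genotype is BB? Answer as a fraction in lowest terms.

Cross BO × BO → 1/4 BB, 1/2 BO, 1/4 OO.
Type-B genotypes among offspring: BB (1/4), BO (1/2); total 3/4.
P(BB | type B) = (1/4) / (3/4) = 1/3.

1/3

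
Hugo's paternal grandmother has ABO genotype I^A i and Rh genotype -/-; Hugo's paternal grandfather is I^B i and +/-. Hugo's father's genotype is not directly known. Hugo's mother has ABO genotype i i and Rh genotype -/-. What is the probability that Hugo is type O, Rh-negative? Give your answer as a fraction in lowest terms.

Hugo's father's ABO genotype from I^A i × I^B i: 1/4 I^A I^B, 1/4 I^A i, 1/4 I^B i, 1/4 i i.
Crossing each possibility with the mother i i and summing P(type O): 1/4·0 + 1/4·1/2 + 1/4·1/2 + 1/4·1 = 1/2.
Similarly for Rh via the father's Rh distribution: P(Rh-) = 3/4.
Independent loci: 1/2 × 3/4 = 3/8.

3/8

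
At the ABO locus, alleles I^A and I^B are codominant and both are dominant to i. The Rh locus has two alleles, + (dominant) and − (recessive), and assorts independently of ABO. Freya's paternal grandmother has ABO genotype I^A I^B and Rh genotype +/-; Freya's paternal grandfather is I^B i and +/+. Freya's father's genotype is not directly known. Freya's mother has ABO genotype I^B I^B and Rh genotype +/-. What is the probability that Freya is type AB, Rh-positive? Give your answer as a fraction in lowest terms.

7/32

Freya's father's ABO genotype from I^A I^B × I^B i: 1/4 I^A I^B, 1/4 I^A i, 1/4 I^B I^B, 1/4 I^B i.
Crossing each possibility with the mother I^B I^B and summing P(type AB): 1/4·1/2 + 1/4·1/2 + 1/4·0 + 1/4·0 = 1/4.
Similarly for Rh via the father's Rh distribution: P(Rh+) = 7/8.
Independent loci: 1/4 × 7/8 = 7/32.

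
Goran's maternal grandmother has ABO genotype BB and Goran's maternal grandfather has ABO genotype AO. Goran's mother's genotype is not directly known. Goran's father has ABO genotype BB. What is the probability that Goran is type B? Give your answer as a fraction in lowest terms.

3/4

Goran's mother's ABO genotype from BB × AO: 1/2 AB, 1/2 BO.
Crossing each possibility with the father BB and summing P(type B): 1/2·1/2 + 1/2·1 = 3/4.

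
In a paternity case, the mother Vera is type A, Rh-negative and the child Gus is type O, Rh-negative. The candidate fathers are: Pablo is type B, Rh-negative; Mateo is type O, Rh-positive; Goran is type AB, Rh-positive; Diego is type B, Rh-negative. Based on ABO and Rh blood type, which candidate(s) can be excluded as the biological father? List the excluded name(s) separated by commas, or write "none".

A candidate is excluded only if no genotype consistent with his phenotype could produce a type O, Rh-negative child with a type A, Rh-negative mother.
Goran (type AB, Rh+): no genotype consistent with that phenotype can produce a type-O Rh- child with a type-A mother.

Goran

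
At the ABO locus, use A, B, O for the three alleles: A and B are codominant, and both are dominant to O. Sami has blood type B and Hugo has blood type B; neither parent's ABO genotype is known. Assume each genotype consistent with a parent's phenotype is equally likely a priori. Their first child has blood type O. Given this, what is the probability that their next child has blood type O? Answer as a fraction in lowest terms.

Possible genotypes: Sami ∈ {BB, BO}; Hugo ∈ {BB, BO}.
Weight each parental genotype pair by prior × P(type-O child):
  BO × BO: posterior weight 1; P(next child type O) = 1/4.
Weighted sum = 1/4.

1/4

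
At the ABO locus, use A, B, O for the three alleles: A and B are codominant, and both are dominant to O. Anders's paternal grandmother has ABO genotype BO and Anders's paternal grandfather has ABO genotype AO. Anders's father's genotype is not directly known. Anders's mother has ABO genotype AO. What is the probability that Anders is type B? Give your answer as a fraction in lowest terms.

1/8

Anders's father's ABO genotype from BO × AO: 1/4 AB, 1/4 AO, 1/4 BO, 1/4 OO.
Crossing each possibility with the mother AO and summing P(type B): 1/4·1/4 + 1/4·0 + 1/4·1/4 + 1/4·0 = 1/8.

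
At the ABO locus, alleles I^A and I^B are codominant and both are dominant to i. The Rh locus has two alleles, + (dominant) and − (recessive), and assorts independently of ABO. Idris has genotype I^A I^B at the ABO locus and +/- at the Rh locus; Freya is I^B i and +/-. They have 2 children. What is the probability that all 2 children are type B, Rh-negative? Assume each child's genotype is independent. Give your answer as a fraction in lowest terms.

ABO cross I^A I^B × I^B i → 1/4 A, 1/2 B, 1/4 AB.
Rh cross +/- × +/- → 3/4 Rh+, 1/4 Rh-; so P(type B, Rh-negative) = 1/2 × 1/4 = 1/8 per child.
All 2 independent: (1/8)^2 = 1/64.

1/64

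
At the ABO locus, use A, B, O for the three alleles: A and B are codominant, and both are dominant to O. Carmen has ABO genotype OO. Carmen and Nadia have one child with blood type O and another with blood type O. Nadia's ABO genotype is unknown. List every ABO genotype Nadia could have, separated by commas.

For each candidate genotype of Nadia, check whether crossing it with OO can produce every observed child phenotype.
  AA → possible child types {A} ✗
  AB → possible child types {A, B} ✗
  AO → possible child types {O, A} ✓
  BB → possible child types {B} ✗
  BO → possible child types {O, B} ✓
  OO → possible child types {O} ✓

AO, BO, OO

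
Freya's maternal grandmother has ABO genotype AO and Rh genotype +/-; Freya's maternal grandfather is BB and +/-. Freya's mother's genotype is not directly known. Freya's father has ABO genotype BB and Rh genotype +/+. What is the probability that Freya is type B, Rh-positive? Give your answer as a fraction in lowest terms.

Freya's mother's ABO genotype from AO × BB: 1/2 AB, 1/2 BO.
Crossing each possibility with the father BB and summing P(type B): 1/2·1/2 + 1/2·1 = 3/4.
Similarly for Rh via the mother's Rh distribution: P(Rh+) = 1.
Independent loci: 3/4 × 1 = 3/4.

3/4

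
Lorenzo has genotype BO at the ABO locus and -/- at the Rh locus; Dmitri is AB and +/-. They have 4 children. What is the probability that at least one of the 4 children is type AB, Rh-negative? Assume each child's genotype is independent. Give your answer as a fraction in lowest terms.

ABO cross BO × AB → 1/4 A, 1/2 B, 1/4 AB.
Rh cross -/- × +/- → 1/2 Rh+, 1/2 Rh-; so P(type AB, Rh-negative) = 1/4 × 1/2 = 1/8 per child.
P(none) = (7/8)^4 = 2401/4096; P(at least one) = 1 − 2401/4096 = 1695/4096.

1695/4096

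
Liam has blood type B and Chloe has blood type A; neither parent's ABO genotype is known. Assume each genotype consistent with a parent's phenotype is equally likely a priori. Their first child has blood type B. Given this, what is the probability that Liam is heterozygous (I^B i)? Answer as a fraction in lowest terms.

1/3

Possible genotypes: Liam ∈ {I^B I^B, I^B i}; Chloe ∈ {I^A I^A, I^A i}.
Weight each parental genotype pair by prior × P(type-B child):
  I^B I^B × I^A i: posterior weight 2/3.
  I^B i × I^A i: posterior weight 1/3.
Sum the posterior weight over pairs where Liam is I^B i: 1/3.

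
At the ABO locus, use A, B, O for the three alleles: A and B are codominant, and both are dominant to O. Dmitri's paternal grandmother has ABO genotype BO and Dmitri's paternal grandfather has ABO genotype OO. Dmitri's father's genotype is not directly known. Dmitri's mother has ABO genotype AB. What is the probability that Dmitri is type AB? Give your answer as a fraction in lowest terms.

Dmitri's father's ABO genotype from BO × OO: 1/2 BO, 1/2 OO.
Crossing each possibility with the mother AB and summing P(type AB): 1/2·1/4 + 1/2·0 = 1/8.

1/8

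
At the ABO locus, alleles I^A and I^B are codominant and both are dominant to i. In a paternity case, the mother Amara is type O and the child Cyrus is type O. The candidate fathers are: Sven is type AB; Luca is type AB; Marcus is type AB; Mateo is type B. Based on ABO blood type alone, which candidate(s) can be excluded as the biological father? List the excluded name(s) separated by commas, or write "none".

A candidate is excluded only if no genotype consistent with his phenotype could produce a type O child with a type O mother.
Sven (type AB): no genotype consistent with that phenotype can produce a type-O child with a type-O mother.
Luca (type AB): no genotype consistent with that phenotype can produce a type-O child with a type-O mother.
Marcus (type AB): no genotype consistent with that phenotype can produce a type-O child with a type-O mother.

Sven, Luca, Marcus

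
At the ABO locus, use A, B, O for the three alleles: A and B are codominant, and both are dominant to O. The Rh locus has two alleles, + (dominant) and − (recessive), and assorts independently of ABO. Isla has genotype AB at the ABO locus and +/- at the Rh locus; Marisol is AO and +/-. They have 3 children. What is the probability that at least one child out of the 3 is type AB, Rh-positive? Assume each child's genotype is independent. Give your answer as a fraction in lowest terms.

1899/4096

ABO cross AB × AO → 1/2 A, 1/4 B, 1/4 AB.
Rh cross +/- × +/- → 3/4 Rh+, 1/4 Rh-; so P(type AB, Rh-positive) = 1/4 × 3/4 = 3/16 per child.
P(none) = (13/16)^3 = 2197/4096; P(at least one) = 1 − 2197/4096 = 1899/4096.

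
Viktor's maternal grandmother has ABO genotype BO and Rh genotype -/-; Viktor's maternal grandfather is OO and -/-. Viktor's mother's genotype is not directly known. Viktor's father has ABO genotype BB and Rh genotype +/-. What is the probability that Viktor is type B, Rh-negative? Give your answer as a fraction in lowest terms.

Viktor's mother's ABO genotype from BO × OO: 1/2 BO, 1/2 OO.
Crossing each possibility with the father BB and summing P(type B): 1/2·1 + 1/2·1 = 1.
Similarly for Rh via the mother's Rh distribution: P(Rh-) = 1/2.
Independent loci: 1 × 1/2 = 1/2.

1/2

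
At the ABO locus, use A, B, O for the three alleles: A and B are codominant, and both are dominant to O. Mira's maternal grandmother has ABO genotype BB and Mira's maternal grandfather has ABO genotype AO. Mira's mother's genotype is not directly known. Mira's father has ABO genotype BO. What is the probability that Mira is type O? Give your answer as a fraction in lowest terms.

1/8

Mira's mother's ABO genotype from BB × AO: 1/2 AB, 1/2 BO.
Crossing each possibility with the father BO and summing P(type O): 1/2·0 + 1/2·1/4 = 1/8.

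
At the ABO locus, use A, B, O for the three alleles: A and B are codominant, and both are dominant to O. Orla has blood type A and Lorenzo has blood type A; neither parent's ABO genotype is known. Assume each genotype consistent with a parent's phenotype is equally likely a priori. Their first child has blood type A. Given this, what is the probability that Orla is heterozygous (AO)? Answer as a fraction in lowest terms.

Possible genotypes: Orla ∈ {AA, AO}; Lorenzo ∈ {AA, AO}.
Weight each parental genotype pair by prior × P(type-A child):
  AA × AA: posterior weight 4/15.
  AA × AO: posterior weight 4/15.
  AO × AA: posterior weight 4/15.
  AO × AO: posterior weight 1/5.
Sum the posterior weight over pairs where Orla is AO: 7/15.

7/15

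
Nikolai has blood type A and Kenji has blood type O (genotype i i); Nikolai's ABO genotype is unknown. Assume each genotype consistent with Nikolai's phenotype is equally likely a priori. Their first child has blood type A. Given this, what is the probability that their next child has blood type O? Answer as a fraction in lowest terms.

1/6

Possible genotypes: Nikolai ∈ {I^A I^A, I^A i}; Kenji ∈ {i i}.
Weight each parental genotype pair by prior × P(type-A child):
  I^A I^A × i i: posterior weight 2/3; P(next child type O) = 0.
  I^A i × i i: posterior weight 1/3; P(next child type O) = 1/2.
Weighted sum = 1/6.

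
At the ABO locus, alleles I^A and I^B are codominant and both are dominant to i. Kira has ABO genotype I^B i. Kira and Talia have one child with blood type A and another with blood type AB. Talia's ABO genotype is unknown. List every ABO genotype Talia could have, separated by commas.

I^A I^A, I^A I^B, I^A i

For each candidate genotype of Talia, check whether crossing it with I^B i can produce every observed child phenotype.
  I^A I^A → possible child types {A, AB} ✓
  I^A I^B → possible child types {A, B, AB} ✓
  I^A i → possible child types {O, A, B, AB} ✓
  I^B I^B → possible child types {B} ✗
  I^B i → possible child types {O, B} ✗
  i i → possible child types {O, B} ✗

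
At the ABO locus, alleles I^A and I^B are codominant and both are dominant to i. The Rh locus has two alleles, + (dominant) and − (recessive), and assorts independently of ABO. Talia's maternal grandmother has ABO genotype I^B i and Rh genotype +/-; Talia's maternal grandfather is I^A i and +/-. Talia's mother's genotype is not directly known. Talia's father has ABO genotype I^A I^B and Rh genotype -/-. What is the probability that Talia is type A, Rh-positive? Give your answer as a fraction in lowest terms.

Talia's mother's ABO genotype from I^B i × I^A i: 1/4 I^A I^B, 1/4 I^A i, 1/4 I^B i, 1/4 i i.
Crossing each possibility with the father I^A I^B and summing P(type A): 1/4·1/4 + 1/4·1/2 + 1/4·1/4 + 1/4·1/2 = 3/8.
Similarly for Rh via the mother's Rh distribution: P(Rh+) = 1/2.
Independent loci: 3/8 × 1/2 = 3/16.

3/16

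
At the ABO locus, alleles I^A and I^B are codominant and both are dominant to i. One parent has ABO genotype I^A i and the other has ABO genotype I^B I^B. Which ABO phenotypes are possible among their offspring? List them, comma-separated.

Gametes from I^A i × I^B I^B give offspring ABO genotypes I^A I^B, I^B i, i.e. phenotypes B, AB.

B, AB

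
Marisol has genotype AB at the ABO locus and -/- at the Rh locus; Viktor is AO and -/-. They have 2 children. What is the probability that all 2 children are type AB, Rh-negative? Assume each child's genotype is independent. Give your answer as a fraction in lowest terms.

ABO cross AB × AO → 1/2 A, 1/4 B, 1/4 AB.
Rh cross -/- × -/- → 1 Rh-; so P(type AB, Rh-negative) = 1/4 × 1 = 1/4 per child.
All 2 independent: (1/4)^2 = 1/16.

1/16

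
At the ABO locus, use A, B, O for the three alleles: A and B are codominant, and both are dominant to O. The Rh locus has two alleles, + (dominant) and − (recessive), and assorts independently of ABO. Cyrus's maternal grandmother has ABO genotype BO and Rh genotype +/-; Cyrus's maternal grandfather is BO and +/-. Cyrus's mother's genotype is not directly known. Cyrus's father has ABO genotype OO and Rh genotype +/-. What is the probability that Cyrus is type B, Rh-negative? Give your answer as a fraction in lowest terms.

1/8

Cyrus's mother's ABO genotype from BO × BO: 1/4 BB, 1/2 BO, 1/4 OO.
Crossing each possibility with the father OO and summing P(type B): 1/4·1 + 1/2·1/2 + 1/4·0 = 1/2.
Similarly for Rh via the mother's Rh distribution: P(Rh-) = 1/4.
Independent loci: 1/2 × 1/4 = 1/8.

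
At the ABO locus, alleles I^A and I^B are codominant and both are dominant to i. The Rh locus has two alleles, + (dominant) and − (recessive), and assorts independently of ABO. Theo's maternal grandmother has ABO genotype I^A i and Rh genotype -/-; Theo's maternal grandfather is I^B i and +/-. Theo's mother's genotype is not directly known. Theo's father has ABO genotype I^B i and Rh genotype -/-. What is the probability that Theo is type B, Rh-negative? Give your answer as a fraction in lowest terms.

Theo's mother's ABO genotype from I^A i × I^B i: 1/4 I^A I^B, 1/4 I^A i, 1/4 I^B i, 1/4 i i.
Crossing each possibility with the father I^B i and summing P(type B): 1/4·1/2 + 1/4·1/4 + 1/4·3/4 + 1/4·1/2 = 1/2.
Similarly for Rh via the mother's Rh distribution: P(Rh-) = 3/4.
Independent loci: 1/2 × 3/4 = 3/8.

3/8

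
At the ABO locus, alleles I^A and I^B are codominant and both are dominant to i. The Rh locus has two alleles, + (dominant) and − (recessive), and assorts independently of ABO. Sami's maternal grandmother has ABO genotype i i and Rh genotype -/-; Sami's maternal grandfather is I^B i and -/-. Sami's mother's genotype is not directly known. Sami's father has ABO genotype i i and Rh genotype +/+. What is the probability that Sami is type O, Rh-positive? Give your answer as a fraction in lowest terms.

3/4

Sami's mother's ABO genotype from i i × I^B i: 1/2 I^B i, 1/2 i i.
Crossing each possibility with the father i i and summing P(type O): 1/2·1/2 + 1/2·1 = 3/4.
Similarly for Rh via the mother's Rh distribution: P(Rh+) = 1.
Independent loci: 3/4 × 1 = 3/4.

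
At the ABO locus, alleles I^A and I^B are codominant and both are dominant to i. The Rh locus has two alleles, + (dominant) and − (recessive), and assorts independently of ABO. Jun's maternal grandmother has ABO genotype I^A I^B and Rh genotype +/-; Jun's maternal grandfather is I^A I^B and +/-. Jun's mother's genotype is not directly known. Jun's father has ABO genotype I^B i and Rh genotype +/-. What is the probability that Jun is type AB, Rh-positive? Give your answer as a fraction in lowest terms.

Jun's mother's ABO genotype from I^A I^B × I^A I^B: 1/4 I^A I^A, 1/2 I^A I^B, 1/4 I^B I^B.
Crossing each possibility with the father I^B i and summing P(type AB): 1/4·1/2 + 1/2·1/4 + 1/4·0 = 1/4.
Similarly for Rh via the mother's Rh distribution: P(Rh+) = 3/4.
Independent loci: 1/4 × 3/4 = 3/16.

3/16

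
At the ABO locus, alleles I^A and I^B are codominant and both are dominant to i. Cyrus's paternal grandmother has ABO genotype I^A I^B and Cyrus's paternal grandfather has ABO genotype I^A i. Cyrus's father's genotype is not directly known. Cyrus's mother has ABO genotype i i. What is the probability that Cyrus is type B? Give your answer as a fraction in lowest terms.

Cyrus's father's ABO genotype from I^A I^B × I^A i: 1/4 I^A I^A, 1/4 I^A I^B, 1/4 I^A i, 1/4 I^B i.
Crossing each possibility with the mother i i and summing P(type B): 1/4·0 + 1/4·1/2 + 1/4·0 + 1/4·1/2 = 1/4.

1/4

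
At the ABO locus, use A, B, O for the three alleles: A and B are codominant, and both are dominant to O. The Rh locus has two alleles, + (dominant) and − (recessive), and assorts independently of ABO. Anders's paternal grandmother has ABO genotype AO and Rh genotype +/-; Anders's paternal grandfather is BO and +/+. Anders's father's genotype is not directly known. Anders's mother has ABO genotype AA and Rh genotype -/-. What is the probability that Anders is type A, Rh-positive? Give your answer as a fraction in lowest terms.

9/16

Anders's father's ABO genotype from AO × BO: 1/4 AB, 1/4 AO, 1/4 BO, 1/4 OO.
Crossing each possibility with the mother AA and summing P(type A): 1/4·1/2 + 1/4·1 + 1/4·1/2 + 1/4·1 = 3/4.
Similarly for Rh via the father's Rh distribution: P(Rh+) = 3/4.
Independent loci: 3/4 × 3/4 = 9/16.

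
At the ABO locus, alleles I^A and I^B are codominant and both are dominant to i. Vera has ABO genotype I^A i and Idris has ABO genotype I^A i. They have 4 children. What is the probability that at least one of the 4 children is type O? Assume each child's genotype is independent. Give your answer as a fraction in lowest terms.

ABO cross I^A i × I^A i → 1/4 O, 3/4 A.
So P(type O) = 1/4 per child.
P(none) = (3/4)^4 = 81/256; P(at least one) = 1 − 81/256 = 175/256.

175/256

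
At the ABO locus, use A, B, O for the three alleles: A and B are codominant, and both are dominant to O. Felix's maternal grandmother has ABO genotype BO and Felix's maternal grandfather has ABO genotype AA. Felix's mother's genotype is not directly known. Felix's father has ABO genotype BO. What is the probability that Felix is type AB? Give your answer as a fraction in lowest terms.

1/4

Felix's mother's ABO genotype from BO × AA: 1/2 AB, 1/2 AO.
Crossing each possibility with the father BO and summing P(type AB): 1/2·1/4 + 1/2·1/4 = 1/4.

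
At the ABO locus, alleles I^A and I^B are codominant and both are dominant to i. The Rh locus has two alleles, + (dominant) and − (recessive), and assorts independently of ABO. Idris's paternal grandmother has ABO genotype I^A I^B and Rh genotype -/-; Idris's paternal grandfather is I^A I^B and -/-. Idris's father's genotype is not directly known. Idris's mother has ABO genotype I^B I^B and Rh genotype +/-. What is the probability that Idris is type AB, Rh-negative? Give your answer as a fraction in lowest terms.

Idris's father's ABO genotype from I^A I^B × I^A I^B: 1/4 I^A I^A, 1/2 I^A I^B, 1/4 I^B I^B.
Crossing each possibility with the mother I^B I^B and summing P(type AB): 1/4·1 + 1/2·1/2 + 1/4·0 = 1/2.
Similarly for Rh via the father's Rh distribution: P(Rh-) = 1/2.
Independent loci: 1/2 × 1/2 = 1/4.

1/4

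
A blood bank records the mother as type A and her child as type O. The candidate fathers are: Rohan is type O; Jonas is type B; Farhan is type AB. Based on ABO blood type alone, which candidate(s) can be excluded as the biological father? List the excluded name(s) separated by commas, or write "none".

A candidate is excluded only if no genotype consistent with his phenotype could produce a type O child with a type A mother.
Farhan (type AB): no genotype consistent with that phenotype can produce a type-O child with a type-A mother.

Farhan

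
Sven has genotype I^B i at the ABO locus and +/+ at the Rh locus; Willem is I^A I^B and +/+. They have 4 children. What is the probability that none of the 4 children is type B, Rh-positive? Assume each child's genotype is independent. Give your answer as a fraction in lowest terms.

1/16

ABO cross I^B i × I^A I^B → 1/4 A, 1/2 B, 1/4 AB.
Rh cross +/+ × +/+ → 1 Rh+; so P(type B, Rh-positive) = 1/2 × 1 = 1/2 per child.
P(not type B, Rh-positive) = 1/2 for one child; (1/2)^4 = 1/16.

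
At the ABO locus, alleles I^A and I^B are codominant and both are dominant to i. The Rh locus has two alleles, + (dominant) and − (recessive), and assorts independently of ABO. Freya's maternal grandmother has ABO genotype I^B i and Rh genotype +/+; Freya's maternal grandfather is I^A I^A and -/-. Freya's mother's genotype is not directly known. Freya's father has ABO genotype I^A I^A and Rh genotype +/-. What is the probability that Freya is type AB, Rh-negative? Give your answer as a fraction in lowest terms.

Freya's mother's ABO genotype from I^B i × I^A I^A: 1/2 I^A I^B, 1/2 I^A i.
Crossing each possibility with the father I^A I^A and summing P(type AB): 1/2·1/2 + 1/2·0 = 1/4.
Similarly for Rh via the mother's Rh distribution: P(Rh-) = 1/4.
Independent loci: 1/4 × 1/4 = 1/16.

1/16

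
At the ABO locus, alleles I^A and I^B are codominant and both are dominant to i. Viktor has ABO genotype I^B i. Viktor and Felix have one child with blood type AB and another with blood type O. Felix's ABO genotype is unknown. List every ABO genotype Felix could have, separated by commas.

For each candidate genotype of Felix, check whether crossing it with I^B i can produce every observed child phenotype.
  I^A I^A → possible child types {A, AB} ✗
  I^A I^B → possible child types {A, B, AB} ✗
  I^A i → possible child types {O, A, B, AB} ✓
  I^B I^B → possible child types {B} ✗
  I^B i → possible child types {O, B} ✗
  i i → possible child types {O, B} ✗

I^A i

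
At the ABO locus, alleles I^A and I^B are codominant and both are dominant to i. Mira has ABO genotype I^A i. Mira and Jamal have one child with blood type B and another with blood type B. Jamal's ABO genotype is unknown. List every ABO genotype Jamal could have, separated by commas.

I^A I^B, I^B I^B, I^B i

For each candidate genotype of Jamal, check whether crossing it with I^A i can produce every observed child phenotype.
  I^A I^A → possible child types {A} ✗
  I^A I^B → possible child types {A, B, AB} ✓
  I^A i → possible child types {O, A} ✗
  I^B I^B → possible child types {B, AB} ✓
  I^B i → possible child types {O, A, B, AB} ✓
  i i → possible child types {O, A} ✗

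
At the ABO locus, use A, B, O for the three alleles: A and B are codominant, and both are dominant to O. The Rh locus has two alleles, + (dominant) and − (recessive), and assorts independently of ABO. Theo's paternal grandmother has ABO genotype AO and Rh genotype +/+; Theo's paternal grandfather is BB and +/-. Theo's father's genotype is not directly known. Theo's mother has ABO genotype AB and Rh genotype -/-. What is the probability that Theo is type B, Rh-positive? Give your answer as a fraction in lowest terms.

9/32

Theo's father's ABO genotype from AO × BB: 1/2 AB, 1/2 BO.
Crossing each possibility with the mother AB and summing P(type B): 1/2·1/4 + 1/2·1/2 = 3/8.
Similarly for Rh via the father's Rh distribution: P(Rh+) = 3/4.
Independent loci: 3/8 × 3/4 = 9/32.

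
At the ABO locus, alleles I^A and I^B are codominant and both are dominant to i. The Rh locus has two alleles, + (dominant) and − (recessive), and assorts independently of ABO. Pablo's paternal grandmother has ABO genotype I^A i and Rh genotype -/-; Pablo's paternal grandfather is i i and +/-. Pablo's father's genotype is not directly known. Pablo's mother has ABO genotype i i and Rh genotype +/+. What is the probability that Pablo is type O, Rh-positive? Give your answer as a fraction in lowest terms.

3/4

Pablo's father's ABO genotype from I^A i × i i: 1/2 I^A i, 1/2 i i.
Crossing each possibility with the mother i i and summing P(type O): 1/2·1/2 + 1/2·1 = 3/4.
Similarly for Rh via the father's Rh distribution: P(Rh+) = 1.
Independent loci: 3/4 × 1 = 3/4.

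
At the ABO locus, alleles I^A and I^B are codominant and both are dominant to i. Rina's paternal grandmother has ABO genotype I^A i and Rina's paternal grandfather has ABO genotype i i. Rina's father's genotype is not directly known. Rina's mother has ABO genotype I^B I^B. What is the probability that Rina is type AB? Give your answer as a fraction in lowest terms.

1/4

Rina's father's ABO genotype from I^A i × i i: 1/2 I^A i, 1/2 i i.
Crossing each possibility with the mother I^B I^B and summing P(type AB): 1/2·1/2 + 1/2·0 = 1/4.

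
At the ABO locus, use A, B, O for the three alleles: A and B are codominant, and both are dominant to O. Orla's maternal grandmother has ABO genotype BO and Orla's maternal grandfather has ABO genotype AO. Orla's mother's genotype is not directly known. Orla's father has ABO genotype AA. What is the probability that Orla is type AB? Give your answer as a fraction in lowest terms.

1/4

Orla's mother's ABO genotype from BO × AO: 1/4 AB, 1/4 AO, 1/4 BO, 1/4 OO.
Crossing each possibility with the father AA and summing P(type AB): 1/4·1/2 + 1/4·0 + 1/4·1/2 + 1/4·0 = 1/4.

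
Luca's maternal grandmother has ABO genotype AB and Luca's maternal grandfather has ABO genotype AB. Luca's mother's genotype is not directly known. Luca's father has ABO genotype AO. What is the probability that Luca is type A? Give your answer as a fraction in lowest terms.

1/2

Luca's mother's ABO genotype from AB × AB: 1/4 AA, 1/2 AB, 1/4 BB.
Crossing each possibility with the father AO and summing P(type A): 1/4·1 + 1/2·1/2 + 1/4·0 = 1/2.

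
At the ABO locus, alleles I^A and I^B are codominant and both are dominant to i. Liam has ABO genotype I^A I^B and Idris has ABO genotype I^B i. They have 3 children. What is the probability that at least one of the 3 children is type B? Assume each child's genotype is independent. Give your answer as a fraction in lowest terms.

ABO cross I^A I^B × I^B i → 1/4 A, 1/2 B, 1/4 AB.
So P(type B) = 1/2 per child.
P(none) = (1/2)^3 = 1/8; P(at least one) = 1 − 1/8 = 7/8.

7/8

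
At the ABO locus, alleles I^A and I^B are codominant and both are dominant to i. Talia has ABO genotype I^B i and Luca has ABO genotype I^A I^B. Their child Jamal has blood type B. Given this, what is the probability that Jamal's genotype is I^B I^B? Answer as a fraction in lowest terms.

Cross I^B i × I^A I^B → 1/4 I^A I^B, 1/4 I^A i, 1/4 I^B I^B, 1/4 I^B i.
Type-B genotypes among offspring: I^B I^B (1/4), I^B i (1/4); total 1/2.
P(I^B I^B | type B) = (1/4) / (1/2) = 1/2.

1/2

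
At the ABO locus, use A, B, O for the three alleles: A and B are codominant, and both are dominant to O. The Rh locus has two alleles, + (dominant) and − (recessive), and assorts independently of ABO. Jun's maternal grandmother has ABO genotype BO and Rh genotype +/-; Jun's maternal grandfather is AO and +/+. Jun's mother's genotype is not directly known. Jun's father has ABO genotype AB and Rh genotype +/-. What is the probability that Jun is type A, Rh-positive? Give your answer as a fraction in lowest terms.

21/64

Jun's mother's ABO genotype from BO × AO: 1/4 AB, 1/4 AO, 1/4 BO, 1/4 OO.
Crossing each possibility with the father AB and summing P(type A): 1/4·1/4 + 1/4·1/2 + 1/4·1/4 + 1/4·1/2 = 3/8.
Similarly for Rh via the mother's Rh distribution: P(Rh+) = 7/8.
Independent loci: 3/8 × 7/8 = 21/64.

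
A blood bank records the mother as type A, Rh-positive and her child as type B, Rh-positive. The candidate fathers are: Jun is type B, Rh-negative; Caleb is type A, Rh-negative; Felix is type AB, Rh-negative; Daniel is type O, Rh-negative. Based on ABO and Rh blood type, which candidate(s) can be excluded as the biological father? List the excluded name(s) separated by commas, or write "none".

A candidate is excluded only if no genotype consistent with his phenotype could produce a type B, Rh-positive child with a type A, Rh-positive mother.
Caleb (type A, Rh-): no genotype consistent with that phenotype can produce a type-B Rh+ child with a type-A mother.
Daniel (type O, Rh-): no genotype consistent with that phenotype can produce a type-B Rh+ child with a type-A mother.

Caleb, Daniel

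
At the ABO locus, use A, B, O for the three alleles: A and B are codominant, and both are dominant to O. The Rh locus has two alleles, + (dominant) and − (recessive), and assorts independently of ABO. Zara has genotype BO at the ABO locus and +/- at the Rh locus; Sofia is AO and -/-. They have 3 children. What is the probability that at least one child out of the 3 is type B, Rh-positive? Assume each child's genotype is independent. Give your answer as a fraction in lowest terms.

169/512

ABO cross BO × AO → 1/4 O, 1/4 A, 1/4 B, 1/4 AB.
Rh cross +/- × -/- → 1/2 Rh+, 1/2 Rh-; so P(type B, Rh-positive) = 1/4 × 1/2 = 1/8 per child.
P(none) = (7/8)^3 = 343/512; P(at least one) = 1 − 343/512 = 169/512.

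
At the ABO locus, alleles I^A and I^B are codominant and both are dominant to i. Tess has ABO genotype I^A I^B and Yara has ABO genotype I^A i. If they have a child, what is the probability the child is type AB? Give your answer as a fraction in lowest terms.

ABO cross I^A I^B × I^A i → offspring phenotypes: 1/2 A, 1/4 B, 1/4 AB.
So P(type AB) = 1/4.

1/4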